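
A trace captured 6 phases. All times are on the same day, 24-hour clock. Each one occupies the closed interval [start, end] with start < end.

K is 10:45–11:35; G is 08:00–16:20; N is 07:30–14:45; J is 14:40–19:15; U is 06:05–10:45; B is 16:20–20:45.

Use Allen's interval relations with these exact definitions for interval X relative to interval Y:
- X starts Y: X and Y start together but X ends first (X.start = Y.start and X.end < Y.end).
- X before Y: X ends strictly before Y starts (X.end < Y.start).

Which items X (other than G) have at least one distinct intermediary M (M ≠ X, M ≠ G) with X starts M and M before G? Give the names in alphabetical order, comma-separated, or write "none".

none

Target G = [08:00, 16:20].
Intermediaries M with M before G: none.
Union: none.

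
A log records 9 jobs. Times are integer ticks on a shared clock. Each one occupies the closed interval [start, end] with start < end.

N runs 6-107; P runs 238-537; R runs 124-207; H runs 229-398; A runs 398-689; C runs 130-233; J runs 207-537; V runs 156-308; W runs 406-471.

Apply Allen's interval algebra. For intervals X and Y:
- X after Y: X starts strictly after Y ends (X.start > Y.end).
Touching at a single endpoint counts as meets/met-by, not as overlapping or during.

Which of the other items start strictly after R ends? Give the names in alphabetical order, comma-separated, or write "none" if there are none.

A, H, P, W

Target R = [124, 207].
A [398, 689] → after → yes.
C [130, 233] → overlapped-by → no.
H [229, 398] → after → yes.
J [207, 537] → met-by → no.
N [6, 107] → before → no.
P [238, 537] → after → yes.
V [156, 308] → overlapped-by → no.
W [406, 471] → after → yes.
Result: A, H, P, W.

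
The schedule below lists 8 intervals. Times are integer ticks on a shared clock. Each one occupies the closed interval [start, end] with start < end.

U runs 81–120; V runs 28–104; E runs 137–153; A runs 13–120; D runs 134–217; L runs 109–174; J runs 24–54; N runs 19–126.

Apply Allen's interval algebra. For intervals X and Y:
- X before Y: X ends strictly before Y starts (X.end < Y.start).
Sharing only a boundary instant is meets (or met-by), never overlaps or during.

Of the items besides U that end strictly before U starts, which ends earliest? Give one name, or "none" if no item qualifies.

Target U = [81, 120].
A [13, 120] → finished-by → excluded.
D [134, 217] → after → excluded.
E [137, 153] → after → excluded.
J [24, 54] → before → candidate.
L [109, 174] → overlapped-by → excluded.
N [19, 126] → contains → excluded.
V [28, 104] → overlaps → excluded.
Among candidates, earliest end is 54 → J.

J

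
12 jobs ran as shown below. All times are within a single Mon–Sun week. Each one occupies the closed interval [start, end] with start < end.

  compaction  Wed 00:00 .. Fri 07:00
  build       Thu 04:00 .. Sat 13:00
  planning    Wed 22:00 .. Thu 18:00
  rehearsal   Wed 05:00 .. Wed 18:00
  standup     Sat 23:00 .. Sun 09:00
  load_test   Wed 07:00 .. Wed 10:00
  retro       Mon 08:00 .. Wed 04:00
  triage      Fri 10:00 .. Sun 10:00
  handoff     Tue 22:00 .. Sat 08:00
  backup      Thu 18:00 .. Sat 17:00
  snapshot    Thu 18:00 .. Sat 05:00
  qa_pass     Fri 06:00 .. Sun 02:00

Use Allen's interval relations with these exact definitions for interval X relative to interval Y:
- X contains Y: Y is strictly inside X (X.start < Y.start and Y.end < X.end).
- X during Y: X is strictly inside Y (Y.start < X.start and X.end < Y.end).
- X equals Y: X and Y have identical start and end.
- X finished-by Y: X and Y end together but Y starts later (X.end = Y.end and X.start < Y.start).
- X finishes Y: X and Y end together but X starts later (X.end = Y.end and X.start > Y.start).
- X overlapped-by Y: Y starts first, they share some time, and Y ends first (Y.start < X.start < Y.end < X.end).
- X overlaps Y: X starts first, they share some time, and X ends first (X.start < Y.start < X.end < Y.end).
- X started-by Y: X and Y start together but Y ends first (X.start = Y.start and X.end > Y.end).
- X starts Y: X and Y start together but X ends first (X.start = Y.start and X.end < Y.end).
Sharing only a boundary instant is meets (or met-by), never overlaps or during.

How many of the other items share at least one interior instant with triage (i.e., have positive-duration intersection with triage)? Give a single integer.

6

Target triage = [Fri 10:00, Sun 10:00].
backup [Thu 18:00, Sat 17:00] → overlaps → counts.
build [Thu 04:00, Sat 13:00] → overlaps → counts.
compaction [Wed 00:00, Fri 07:00] → before → no.
handoff [Tue 22:00, Sat 08:00] → overlaps → counts.
load_test [Wed 07:00, Wed 10:00] → before → no.
planning [Wed 22:00, Thu 18:00] → before → no.
qa_pass [Fri 06:00, Sun 02:00] → overlaps → counts.
rehearsal [Wed 05:00, Wed 18:00] → before → no.
retro [Mon 08:00, Wed 04:00] → before → no.
snapshot [Thu 18:00, Sat 05:00] → overlaps → counts.
standup [Sat 23:00, Sun 09:00] → during → counts.
Total: 6.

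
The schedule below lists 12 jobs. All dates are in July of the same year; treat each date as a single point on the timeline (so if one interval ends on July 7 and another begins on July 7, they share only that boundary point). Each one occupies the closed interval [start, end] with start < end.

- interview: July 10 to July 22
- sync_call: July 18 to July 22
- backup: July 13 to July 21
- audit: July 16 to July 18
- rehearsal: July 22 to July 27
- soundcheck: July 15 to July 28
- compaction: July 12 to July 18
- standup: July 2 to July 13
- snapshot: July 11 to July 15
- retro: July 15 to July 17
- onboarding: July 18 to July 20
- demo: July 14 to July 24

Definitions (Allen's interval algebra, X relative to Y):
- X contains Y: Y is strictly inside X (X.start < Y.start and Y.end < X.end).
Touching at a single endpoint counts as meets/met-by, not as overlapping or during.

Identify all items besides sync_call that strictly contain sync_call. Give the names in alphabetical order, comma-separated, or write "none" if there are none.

Target sync_call = [July 18, July 22].
audit [July 16, July 18] → meets → no.
backup [July 13, July 21] → overlaps → no.
compaction [July 12, July 18] → meets → no.
demo [July 14, July 24] → contains → yes.
interview [July 10, July 22] → finished-by → no.
onboarding [July 18, July 20] → starts → no.
rehearsal [July 22, July 27] → met-by → no.
retro [July 15, July 17] → before → no.
snapshot [July 11, July 15] → before → no.
soundcheck [July 15, July 28] → contains → yes.
standup [July 2, July 13] → before → no.
Result: demo, soundcheck.

demo, soundcheck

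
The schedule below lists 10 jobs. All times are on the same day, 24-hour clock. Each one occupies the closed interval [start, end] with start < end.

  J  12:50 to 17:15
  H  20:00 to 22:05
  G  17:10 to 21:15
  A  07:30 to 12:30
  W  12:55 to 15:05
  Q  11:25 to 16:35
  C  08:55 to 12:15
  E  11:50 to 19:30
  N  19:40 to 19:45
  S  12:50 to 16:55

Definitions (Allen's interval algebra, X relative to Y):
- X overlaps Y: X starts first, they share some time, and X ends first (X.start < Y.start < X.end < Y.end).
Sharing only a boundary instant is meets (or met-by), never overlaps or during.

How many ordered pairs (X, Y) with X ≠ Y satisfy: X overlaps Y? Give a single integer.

10

Checking all 90 ordered pairs for relation 'overlaps'; matching pairs in alphabetical order:
(A, E): A overlaps E ✓
(A, Q): A overlaps Q ✓
(C, E): C overlaps E ✓
(C, Q): C overlaps Q ✓
(E, G): E overlaps G ✓
(G, H): G overlaps H ✓
(J, G): J overlaps G ✓
(Q, E): Q overlaps E ✓
(Q, J): Q overlaps J ✓
(Q, S): Q overlaps S ✓
Count: 10.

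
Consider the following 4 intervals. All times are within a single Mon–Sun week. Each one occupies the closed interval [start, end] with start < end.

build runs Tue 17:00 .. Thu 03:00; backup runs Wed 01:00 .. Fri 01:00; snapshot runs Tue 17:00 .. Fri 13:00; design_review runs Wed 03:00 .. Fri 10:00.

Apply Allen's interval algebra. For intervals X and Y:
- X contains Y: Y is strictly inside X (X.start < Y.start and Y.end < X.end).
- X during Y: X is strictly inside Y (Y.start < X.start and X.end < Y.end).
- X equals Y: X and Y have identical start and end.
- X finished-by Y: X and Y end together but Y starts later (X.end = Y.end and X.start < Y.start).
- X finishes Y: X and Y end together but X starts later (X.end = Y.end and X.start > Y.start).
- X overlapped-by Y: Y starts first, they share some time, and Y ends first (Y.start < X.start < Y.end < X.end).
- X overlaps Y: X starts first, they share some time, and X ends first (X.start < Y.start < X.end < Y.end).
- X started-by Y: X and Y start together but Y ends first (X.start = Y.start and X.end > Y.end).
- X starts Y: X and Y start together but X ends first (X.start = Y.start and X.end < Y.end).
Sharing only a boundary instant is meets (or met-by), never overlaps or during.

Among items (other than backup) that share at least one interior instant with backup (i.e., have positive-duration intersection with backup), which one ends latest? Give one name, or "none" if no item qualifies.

Target backup = [Wed 01:00, Fri 01:00].
build [Tue 17:00, Thu 03:00] → overlaps → candidate.
design_review [Wed 03:00, Fri 10:00] → overlapped-by → candidate.
snapshot [Tue 17:00, Fri 13:00] → contains → candidate.
Among candidates, latest end is Fri 13:00 → snapshot.

snapshot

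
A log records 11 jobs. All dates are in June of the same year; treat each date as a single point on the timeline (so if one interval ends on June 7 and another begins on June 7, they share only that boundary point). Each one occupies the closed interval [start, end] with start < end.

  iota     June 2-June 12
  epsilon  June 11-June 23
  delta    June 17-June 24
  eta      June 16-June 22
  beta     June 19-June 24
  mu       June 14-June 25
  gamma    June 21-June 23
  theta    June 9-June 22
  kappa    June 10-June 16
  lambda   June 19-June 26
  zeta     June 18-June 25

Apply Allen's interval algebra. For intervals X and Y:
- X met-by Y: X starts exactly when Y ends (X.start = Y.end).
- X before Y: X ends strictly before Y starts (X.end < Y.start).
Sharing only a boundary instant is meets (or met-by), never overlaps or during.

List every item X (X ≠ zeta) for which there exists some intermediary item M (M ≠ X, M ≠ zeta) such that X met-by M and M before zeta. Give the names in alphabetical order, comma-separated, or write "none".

Target zeta = [June 18, June 25].
Intermediaries M with M before zeta: iota, kappa.
Via iota — items with X met-by iota: none.
Via kappa — items with X met-by kappa: eta.
Union: eta.

eta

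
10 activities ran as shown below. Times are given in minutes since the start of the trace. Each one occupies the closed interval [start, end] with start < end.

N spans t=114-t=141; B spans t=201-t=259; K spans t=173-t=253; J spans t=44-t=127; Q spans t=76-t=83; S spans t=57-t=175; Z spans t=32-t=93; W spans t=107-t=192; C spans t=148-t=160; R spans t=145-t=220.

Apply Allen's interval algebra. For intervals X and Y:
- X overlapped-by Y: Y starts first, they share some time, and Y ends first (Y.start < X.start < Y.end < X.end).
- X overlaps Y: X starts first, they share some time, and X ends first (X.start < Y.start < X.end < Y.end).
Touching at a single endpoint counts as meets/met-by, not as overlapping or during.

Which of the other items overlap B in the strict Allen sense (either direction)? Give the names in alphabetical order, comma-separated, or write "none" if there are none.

Target B = [t=201, t=259].
C [t=148, t=160] → before → no.
J [t=44, t=127] → before → no.
K [t=173, t=253] → overlaps → yes.
N [t=114, t=141] → before → no.
Q [t=76, t=83] → before → no.
R [t=145, t=220] → overlaps → yes.
S [t=57, t=175] → before → no.
W [t=107, t=192] → before → no.
Z [t=32, t=93] → before → no.
Result: K, R.

K, R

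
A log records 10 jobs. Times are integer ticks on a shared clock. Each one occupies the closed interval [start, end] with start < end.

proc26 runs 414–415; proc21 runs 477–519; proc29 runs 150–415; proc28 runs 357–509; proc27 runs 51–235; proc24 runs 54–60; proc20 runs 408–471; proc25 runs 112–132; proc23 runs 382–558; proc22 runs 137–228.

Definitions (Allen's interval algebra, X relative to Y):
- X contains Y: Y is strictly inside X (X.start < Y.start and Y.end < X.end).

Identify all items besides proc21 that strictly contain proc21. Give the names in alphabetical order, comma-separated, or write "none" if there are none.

Target proc21 = [477, 519].
proc20 [408, 471] → before → no.
proc22 [137, 228] → before → no.
proc23 [382, 558] → contains → yes.
proc24 [54, 60] → before → no.
proc25 [112, 132] → before → no.
proc26 [414, 415] → before → no.
proc27 [51, 235] → before → no.
proc28 [357, 509] → overlaps → no.
proc29 [150, 415] → before → no.
Result: proc23.

proc23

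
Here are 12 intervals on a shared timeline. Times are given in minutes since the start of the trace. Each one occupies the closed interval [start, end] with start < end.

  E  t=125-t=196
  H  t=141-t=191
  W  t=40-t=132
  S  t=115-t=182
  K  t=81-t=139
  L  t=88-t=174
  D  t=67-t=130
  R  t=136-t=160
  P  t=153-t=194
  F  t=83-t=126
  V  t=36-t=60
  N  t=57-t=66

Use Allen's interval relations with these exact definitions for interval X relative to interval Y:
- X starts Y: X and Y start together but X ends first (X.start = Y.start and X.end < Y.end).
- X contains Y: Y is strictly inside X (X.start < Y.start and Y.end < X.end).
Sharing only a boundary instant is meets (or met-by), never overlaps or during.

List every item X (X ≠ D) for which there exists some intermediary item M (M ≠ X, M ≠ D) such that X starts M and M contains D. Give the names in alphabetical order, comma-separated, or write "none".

none

Target D = [t=67, t=130].
Intermediaries M with M contains D: W.
Via W — items with X starts W: none.
Union: none.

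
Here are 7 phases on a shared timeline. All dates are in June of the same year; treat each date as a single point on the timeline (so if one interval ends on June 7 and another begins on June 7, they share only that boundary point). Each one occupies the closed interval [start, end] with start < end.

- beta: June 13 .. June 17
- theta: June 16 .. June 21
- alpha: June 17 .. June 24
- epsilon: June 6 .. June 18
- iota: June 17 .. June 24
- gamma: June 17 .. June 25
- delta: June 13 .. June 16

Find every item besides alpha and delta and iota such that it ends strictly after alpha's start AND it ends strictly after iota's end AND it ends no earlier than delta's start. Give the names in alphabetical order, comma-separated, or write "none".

gamma

Conditions: its end is strictly after alpha's start (X.end > June 17) AND its end is strictly after iota's end (X.end > June 24) AND its end is no earlier than delta's start (X.end >= June 13).
beta: end June 17 > June 17? ✗; end June 17 > June 24? ✗; end June 17 >= June 13? ✓ → no.
epsilon: end June 18 > June 17? ✓; end June 18 > June 24? ✗; end June 18 >= June 13? ✓ → no.
gamma: end June 25 > June 17? ✓; end June 25 > June 24? ✓; end June 25 >= June 13? ✓ → yes.
theta: end June 21 > June 17? ✓; end June 21 > June 24? ✗; end June 21 >= June 13? ✓ → no.
Result: gamma.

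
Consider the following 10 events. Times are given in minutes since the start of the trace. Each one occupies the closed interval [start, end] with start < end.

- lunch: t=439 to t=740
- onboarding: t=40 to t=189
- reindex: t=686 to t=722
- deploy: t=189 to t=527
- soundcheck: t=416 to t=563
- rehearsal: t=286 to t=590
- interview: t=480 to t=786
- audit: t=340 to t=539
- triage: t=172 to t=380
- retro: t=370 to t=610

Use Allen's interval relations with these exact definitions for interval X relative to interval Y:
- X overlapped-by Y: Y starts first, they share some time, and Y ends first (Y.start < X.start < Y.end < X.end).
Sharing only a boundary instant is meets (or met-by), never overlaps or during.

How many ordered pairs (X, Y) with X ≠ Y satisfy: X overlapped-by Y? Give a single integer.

23

Checking all 90 ordered pairs for relation 'overlapped-by'; matching pairs in alphabetical order:
(audit, deploy): audit overlapped-by deploy ✓
(audit, triage): audit overlapped-by triage ✓
(deploy, triage): deploy overlapped-by triage ✓
(interview, audit): interview overlapped-by audit ✓
(interview, deploy): interview overlapped-by deploy ✓
(interview, lunch): interview overlapped-by lunch ✓
(interview, rehearsal): interview overlapped-by rehearsal ✓
(interview, retro): interview overlapped-by retro ✓
(interview, soundcheck): interview overlapped-by soundcheck ✓
(lunch, audit): lunch overlapped-by audit ✓
(lunch, deploy): lunch overlapped-by deploy ✓
(lunch, rehearsal): lunch overlapped-by rehearsal ✓
(lunch, retro): lunch overlapped-by retro ✓
(lunch, soundcheck): lunch overlapped-by soundcheck ✓
(rehearsal, deploy): rehearsal overlapped-by deploy ✓
(rehearsal, triage): rehearsal overlapped-by triage ✓
(retro, audit): retro overlapped-by audit ✓
(retro, deploy): retro overlapped-by deploy ✓
(retro, rehearsal): retro overlapped-by rehearsal ✓
(retro, triage): retro overlapped-by triage ✓
(soundcheck, audit): soundcheck overlapped-by audit ✓
(soundcheck, deploy): soundcheck overlapped-by deploy ✓
(triage, onboarding): triage overlapped-by onboarding ✓
Count: 23.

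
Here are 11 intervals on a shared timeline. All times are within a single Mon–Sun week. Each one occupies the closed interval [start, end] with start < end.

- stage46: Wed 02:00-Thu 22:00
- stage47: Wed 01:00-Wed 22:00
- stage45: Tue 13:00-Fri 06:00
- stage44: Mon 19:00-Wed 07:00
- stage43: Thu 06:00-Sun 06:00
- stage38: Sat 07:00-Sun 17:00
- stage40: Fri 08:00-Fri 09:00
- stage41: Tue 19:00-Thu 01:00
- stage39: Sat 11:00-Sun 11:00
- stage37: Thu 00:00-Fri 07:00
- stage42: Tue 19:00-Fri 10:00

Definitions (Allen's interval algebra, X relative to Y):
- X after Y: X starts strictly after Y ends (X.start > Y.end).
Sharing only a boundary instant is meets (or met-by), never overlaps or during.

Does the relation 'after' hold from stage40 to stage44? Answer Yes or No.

stage40 = [Fri 08:00, Fri 09:00], stage44 = [Mon 19:00, Wed 07:00].
Actual relation of stage40 to stage44: after.
Asked whether 'after' holds → Yes.

Yes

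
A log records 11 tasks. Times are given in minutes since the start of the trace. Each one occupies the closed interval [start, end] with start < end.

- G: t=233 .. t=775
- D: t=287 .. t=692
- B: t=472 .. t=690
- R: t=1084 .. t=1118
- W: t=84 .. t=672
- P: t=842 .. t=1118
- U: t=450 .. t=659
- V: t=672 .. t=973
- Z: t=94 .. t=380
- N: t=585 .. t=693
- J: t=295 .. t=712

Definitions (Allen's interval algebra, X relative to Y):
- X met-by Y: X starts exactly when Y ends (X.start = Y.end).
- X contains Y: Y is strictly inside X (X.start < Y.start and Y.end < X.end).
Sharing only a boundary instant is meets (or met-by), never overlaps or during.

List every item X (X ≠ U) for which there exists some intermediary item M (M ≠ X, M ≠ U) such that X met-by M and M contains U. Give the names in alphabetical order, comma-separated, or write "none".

Target U = [t=450, t=659].
Intermediaries M with M contains U: D, G, J, W.
Via D — items with X met-by D: none.
Via G — items with X met-by G: none.
Via J — items with X met-by J: none.
Via W — items with X met-by W: V.
Union: V.

V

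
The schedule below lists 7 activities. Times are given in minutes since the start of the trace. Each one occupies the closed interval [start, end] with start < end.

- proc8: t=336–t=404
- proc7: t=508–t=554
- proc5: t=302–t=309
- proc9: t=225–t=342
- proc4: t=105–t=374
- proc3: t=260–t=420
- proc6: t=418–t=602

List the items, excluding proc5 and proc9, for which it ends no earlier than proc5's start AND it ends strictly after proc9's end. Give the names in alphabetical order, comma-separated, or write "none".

Conditions: its end is no earlier than proc5's start (X.end >= t=302) AND its end is strictly after proc9's end (X.end > t=342).
proc3: end t=420 >= t=302? ✓; end t=420 > t=342? ✓ → yes.
proc4: end t=374 >= t=302? ✓; end t=374 > t=342? ✓ → yes.
proc6: end t=602 >= t=302? ✓; end t=602 > t=342? ✓ → yes.
proc7: end t=554 >= t=302? ✓; end t=554 > t=342? ✓ → yes.
proc8: end t=404 >= t=302? ✓; end t=404 > t=342? ✓ → yes.
Result: proc3, proc4, proc6, proc7, proc8.

proc3, proc4, proc6, proc7, proc8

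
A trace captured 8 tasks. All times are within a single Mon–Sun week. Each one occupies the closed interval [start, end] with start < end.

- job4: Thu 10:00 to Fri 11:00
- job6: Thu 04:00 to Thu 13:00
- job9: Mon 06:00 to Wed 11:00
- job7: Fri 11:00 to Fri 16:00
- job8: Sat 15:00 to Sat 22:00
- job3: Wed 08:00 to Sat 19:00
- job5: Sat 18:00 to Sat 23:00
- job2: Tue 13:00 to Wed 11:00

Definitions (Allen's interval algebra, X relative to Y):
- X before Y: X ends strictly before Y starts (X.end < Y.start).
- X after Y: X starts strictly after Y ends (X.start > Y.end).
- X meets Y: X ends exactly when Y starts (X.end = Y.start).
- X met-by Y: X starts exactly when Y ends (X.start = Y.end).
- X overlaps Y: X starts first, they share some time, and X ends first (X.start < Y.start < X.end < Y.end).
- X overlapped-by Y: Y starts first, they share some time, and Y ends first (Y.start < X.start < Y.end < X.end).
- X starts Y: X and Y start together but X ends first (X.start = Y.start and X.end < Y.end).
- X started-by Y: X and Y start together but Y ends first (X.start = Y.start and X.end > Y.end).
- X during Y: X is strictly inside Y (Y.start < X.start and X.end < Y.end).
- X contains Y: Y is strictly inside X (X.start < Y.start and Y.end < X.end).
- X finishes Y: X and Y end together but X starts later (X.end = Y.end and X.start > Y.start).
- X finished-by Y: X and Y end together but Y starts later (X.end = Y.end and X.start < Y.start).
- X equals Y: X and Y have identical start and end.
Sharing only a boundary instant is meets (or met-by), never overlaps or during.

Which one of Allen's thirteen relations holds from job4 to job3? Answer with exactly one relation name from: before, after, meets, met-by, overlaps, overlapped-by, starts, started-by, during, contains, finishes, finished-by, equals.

job4 = [Thu 10:00, Fri 11:00]; job3 = [Wed 08:00, Sat 19:00].
Compare endpoints: job4.start > job3.start, job4.start < job3.end, job4.end > job3.start, job4.end < job3.end.
That pattern is 'during'.

during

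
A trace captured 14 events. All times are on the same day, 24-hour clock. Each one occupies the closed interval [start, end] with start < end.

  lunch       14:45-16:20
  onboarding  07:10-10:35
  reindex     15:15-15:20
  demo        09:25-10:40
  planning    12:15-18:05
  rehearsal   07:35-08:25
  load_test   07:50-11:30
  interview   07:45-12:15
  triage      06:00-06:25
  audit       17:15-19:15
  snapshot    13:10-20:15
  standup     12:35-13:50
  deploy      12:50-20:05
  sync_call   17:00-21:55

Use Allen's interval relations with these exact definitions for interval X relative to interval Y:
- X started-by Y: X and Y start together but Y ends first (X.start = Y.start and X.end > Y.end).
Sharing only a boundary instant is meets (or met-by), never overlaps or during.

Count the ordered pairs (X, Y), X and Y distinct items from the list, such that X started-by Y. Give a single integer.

0

Checking all 182 ordered pairs for relation 'started-by'; matching pairs in alphabetical order:
No pair satisfies it.
Count: 0.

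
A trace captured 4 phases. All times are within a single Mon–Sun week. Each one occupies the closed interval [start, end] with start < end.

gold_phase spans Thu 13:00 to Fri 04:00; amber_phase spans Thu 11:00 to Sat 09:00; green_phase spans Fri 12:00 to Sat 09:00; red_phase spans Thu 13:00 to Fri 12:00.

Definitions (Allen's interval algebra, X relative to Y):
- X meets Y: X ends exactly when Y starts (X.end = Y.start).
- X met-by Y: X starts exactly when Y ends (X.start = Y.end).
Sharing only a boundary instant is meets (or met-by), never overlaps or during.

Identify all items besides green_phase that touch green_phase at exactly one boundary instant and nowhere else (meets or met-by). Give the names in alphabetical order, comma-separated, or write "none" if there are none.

red_phase

Target green_phase = [Fri 12:00, Sat 09:00].
amber_phase [Thu 11:00, Sat 09:00] → finished-by → no.
gold_phase [Thu 13:00, Fri 04:00] → before → no.
red_phase [Thu 13:00, Fri 12:00] → meets → yes.
Result: red_phase.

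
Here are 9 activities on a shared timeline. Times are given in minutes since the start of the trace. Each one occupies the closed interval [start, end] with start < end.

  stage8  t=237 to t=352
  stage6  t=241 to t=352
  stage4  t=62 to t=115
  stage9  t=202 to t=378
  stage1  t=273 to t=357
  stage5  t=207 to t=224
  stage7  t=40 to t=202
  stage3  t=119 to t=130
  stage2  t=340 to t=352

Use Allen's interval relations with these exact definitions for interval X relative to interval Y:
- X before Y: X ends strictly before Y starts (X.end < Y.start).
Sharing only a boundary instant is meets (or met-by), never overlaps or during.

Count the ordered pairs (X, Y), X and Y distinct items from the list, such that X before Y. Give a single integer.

22

Checking all 72 ordered pairs for relation 'before'; matching pairs in alphabetical order:
(stage3, stage1): stage3 before stage1 ✓
(stage3, stage2): stage3 before stage2 ✓
(stage3, stage5): stage3 before stage5 ✓
(stage3, stage6): stage3 before stage6 ✓
(stage3, stage8): stage3 before stage8 ✓
(stage3, stage9): stage3 before stage9 ✓
(stage4, stage1): stage4 before stage1 ✓
(stage4, stage2): stage4 before stage2 ✓
(stage4, stage3): stage4 before stage3 ✓
(stage4, stage5): stage4 before stage5 ✓
(stage4, stage6): stage4 before stage6 ✓
(stage4, stage8): stage4 before stage8 ✓
(stage4, stage9): stage4 before stage9 ✓
(stage5, stage1): stage5 before stage1 ✓
(stage5, stage2): stage5 before stage2 ✓
(stage5, stage6): stage5 before stage6 ✓
(stage5, stage8): stage5 before stage8 ✓
(stage7, stage1): stage7 before stage1 ✓
(stage7, stage2): stage7 before stage2 ✓
(stage7, stage5): stage7 before stage5 ✓
(stage7, stage6): stage7 before stage6 ✓
(stage7, stage8): stage7 before stage8 ✓
Count: 22.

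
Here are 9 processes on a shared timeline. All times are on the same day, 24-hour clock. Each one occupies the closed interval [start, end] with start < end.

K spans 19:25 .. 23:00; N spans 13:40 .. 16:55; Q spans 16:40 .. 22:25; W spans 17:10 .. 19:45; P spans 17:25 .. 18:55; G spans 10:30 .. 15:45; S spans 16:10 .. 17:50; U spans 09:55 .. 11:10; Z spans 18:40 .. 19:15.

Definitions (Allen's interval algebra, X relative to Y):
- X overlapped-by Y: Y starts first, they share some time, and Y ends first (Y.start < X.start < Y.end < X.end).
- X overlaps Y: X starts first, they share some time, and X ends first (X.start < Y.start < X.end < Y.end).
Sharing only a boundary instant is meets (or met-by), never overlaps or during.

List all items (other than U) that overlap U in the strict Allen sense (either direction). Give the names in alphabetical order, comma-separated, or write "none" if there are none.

G

Target U = [09:55, 11:10].
G [10:30, 15:45] → overlapped-by → yes.
K [19:25, 23:00] → after → no.
N [13:40, 16:55] → after → no.
P [17:25, 18:55] → after → no.
Q [16:40, 22:25] → after → no.
S [16:10, 17:50] → after → no.
W [17:10, 19:45] → after → no.
Z [18:40, 19:15] → after → no.
Result: G.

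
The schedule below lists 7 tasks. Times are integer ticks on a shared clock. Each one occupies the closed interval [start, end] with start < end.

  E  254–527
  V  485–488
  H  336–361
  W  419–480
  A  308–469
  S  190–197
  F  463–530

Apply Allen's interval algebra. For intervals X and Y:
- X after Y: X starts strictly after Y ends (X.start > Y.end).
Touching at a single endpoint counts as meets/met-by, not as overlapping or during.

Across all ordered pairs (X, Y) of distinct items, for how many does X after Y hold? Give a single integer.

11

Checking all 42 ordered pairs for relation 'after'; matching pairs in alphabetical order:
(A, S): A after S ✓
(E, S): E after S ✓
(F, H): F after H ✓
(F, S): F after S ✓
(H, S): H after S ✓
(V, A): V after A ✓
(V, H): V after H ✓
(V, S): V after S ✓
(V, W): V after W ✓
(W, H): W after H ✓
(W, S): W after S ✓
Count: 11.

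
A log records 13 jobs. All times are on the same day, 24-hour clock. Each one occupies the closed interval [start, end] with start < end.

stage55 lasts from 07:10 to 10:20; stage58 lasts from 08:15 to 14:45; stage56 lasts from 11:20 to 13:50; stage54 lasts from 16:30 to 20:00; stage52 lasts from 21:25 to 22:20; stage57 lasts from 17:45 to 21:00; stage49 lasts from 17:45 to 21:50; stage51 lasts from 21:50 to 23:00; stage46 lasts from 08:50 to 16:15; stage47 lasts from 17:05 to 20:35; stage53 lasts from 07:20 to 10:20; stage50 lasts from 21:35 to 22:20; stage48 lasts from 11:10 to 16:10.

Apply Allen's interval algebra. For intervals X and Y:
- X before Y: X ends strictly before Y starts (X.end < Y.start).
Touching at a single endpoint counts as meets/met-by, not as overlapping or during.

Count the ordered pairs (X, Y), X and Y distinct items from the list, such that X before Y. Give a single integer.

55

Checking all 156 ordered pairs for relation 'before'; matching pairs in alphabetical order:
(stage46, stage47): stage46 before stage47 ✓
(stage46, stage49): stage46 before stage49 ✓
(stage46, stage50): stage46 before stage50 ✓
(stage46, stage51): stage46 before stage51 ✓
(stage46, stage52): stage46 before stage52 ✓
(stage46, stage54): stage46 before stage54 ✓
(stage46, stage57): stage46 before stage57 ✓
(stage47, stage50): stage47 before stage50 ✓
(stage47, stage51): stage47 before stage51 ✓
(stage47, stage52): stage47 before stage52 ✓
(stage48, stage47): stage48 before stage47 ✓
(stage48, stage49): stage48 before stage49 ✓
(stage48, stage50): stage48 before stage50 ✓
(stage48, stage51): stage48 before stage51 ✓
(stage48, stage52): stage48 before stage52 ✓
(stage48, stage54): stage48 before stage54 ✓
(stage48, stage57): stage48 before stage57 ✓
(stage53, stage47): stage53 before stage47 ✓
(stage53, stage48): stage53 before stage48 ✓
(stage53, stage49): stage53 before stage49 ✓
(stage53, stage50): stage53 before stage50 ✓
(stage53, stage51): stage53 before stage51 ✓
(stage53, stage52): stage53 before stage52 ✓
(stage53, stage54): stage53 before stage54 ✓
... plus 31 further pairs not listed.
Count: 55.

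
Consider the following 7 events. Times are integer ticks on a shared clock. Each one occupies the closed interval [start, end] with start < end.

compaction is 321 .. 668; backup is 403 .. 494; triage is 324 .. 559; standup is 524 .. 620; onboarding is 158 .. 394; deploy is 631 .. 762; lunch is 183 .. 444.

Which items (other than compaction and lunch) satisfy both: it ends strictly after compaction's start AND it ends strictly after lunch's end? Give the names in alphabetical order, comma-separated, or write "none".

backup, deploy, standup, triage

Conditions: its end is strictly after compaction's start (X.end > 321) AND its end is strictly after lunch's end (X.end > 444).
backup: end 494 > 321? ✓; end 494 > 444? ✓ → yes.
deploy: end 762 > 321? ✓; end 762 > 444? ✓ → yes.
onboarding: end 394 > 321? ✓; end 394 > 444? ✗ → no.
standup: end 620 > 321? ✓; end 620 > 444? ✓ → yes.
triage: end 559 > 321? ✓; end 559 > 444? ✓ → yes.
Result: backup, deploy, standup, triage.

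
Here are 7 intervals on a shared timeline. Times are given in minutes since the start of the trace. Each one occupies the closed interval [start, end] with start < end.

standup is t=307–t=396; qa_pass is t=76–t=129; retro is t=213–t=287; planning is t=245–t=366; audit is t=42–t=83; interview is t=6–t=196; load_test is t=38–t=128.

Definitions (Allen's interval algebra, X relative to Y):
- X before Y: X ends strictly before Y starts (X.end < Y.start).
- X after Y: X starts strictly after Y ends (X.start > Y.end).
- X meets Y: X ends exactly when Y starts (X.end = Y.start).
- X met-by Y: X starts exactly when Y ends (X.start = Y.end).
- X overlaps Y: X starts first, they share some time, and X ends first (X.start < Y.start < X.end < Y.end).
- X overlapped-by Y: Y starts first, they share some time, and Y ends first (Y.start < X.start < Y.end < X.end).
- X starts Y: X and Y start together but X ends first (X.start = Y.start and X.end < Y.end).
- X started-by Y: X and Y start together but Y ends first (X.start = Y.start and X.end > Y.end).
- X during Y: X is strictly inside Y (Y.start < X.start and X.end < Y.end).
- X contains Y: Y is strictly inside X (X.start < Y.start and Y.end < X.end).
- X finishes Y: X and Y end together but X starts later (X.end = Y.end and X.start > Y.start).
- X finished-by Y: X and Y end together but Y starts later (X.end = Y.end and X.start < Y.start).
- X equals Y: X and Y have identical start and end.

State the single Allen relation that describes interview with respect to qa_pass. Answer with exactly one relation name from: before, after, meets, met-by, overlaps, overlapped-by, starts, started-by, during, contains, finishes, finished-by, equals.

contains

interview = [t=6, t=196]; qa_pass = [t=76, t=129].
Compare endpoints: interview.start < qa_pass.start, interview.start < qa_pass.end, interview.end > qa_pass.start, interview.end > qa_pass.end.
That pattern is 'contains'.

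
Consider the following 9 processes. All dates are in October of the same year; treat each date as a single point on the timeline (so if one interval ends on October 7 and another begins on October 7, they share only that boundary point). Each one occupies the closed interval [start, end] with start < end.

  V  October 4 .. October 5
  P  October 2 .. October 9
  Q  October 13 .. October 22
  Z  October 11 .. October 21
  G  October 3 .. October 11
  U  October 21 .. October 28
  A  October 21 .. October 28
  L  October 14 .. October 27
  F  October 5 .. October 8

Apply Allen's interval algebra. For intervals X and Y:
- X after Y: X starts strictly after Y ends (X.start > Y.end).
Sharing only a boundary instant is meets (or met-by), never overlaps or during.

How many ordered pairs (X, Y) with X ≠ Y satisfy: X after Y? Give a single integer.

19

Checking all 72 ordered pairs for relation 'after'; matching pairs in alphabetical order:
(A, F): A after F ✓
(A, G): A after G ✓
(A, P): A after P ✓
(A, V): A after V ✓
(L, F): L after F ✓
(L, G): L after G ✓
(L, P): L after P ✓
(L, V): L after V ✓
(Q, F): Q after F ✓
(Q, G): Q after G ✓
(Q, P): Q after P ✓
(Q, V): Q after V ✓
(U, F): U after F ✓
(U, G): U after G ✓
(U, P): U after P ✓
(U, V): U after V ✓
(Z, F): Z after F ✓
(Z, P): Z after P ✓
(Z, V): Z after V ✓
Count: 19.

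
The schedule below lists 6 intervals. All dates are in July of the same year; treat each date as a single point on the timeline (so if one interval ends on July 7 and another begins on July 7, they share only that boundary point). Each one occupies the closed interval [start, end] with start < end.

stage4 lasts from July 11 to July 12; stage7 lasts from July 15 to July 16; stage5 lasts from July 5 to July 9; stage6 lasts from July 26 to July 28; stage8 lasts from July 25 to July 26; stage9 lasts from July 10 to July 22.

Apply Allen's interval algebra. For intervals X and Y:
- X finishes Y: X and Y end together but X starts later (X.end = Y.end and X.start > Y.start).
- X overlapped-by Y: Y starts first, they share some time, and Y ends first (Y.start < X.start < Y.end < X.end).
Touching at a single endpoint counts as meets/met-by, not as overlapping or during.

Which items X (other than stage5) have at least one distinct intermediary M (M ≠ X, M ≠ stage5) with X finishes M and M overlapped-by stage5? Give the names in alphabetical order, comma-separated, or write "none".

Target stage5 = [July 5, July 9].
Intermediaries M with M overlapped-by stage5: none.
Union: none.

none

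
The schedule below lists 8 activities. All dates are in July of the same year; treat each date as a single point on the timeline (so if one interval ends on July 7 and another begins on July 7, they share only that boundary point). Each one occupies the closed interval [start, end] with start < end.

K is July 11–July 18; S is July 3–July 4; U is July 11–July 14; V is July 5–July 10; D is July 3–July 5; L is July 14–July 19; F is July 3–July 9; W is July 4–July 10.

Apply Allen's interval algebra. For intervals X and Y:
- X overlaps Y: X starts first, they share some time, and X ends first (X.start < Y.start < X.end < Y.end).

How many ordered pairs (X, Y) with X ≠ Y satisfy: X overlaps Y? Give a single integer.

4

Checking all 56 ordered pairs for relation 'overlaps'; matching pairs in alphabetical order:
(D, W): D overlaps W ✓
(F, V): F overlaps V ✓
(F, W): F overlaps W ✓
(K, L): K overlaps L ✓
Count: 4.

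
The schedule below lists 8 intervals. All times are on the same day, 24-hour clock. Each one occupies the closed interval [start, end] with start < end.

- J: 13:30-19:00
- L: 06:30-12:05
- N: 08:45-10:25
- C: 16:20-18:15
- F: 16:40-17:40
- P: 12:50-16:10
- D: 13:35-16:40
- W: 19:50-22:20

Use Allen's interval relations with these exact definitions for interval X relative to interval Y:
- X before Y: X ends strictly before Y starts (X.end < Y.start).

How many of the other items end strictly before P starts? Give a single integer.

2

Target P = [12:50, 16:10].
C [16:20, 18:15] → after → no.
D [13:35, 16:40] → overlapped-by → no.
F [16:40, 17:40] → after → no.
J [13:30, 19:00] → overlapped-by → no.
L [06:30, 12:05] → before → counts.
N [08:45, 10:25] → before → counts.
W [19:50, 22:20] → after → no.
Total: 2.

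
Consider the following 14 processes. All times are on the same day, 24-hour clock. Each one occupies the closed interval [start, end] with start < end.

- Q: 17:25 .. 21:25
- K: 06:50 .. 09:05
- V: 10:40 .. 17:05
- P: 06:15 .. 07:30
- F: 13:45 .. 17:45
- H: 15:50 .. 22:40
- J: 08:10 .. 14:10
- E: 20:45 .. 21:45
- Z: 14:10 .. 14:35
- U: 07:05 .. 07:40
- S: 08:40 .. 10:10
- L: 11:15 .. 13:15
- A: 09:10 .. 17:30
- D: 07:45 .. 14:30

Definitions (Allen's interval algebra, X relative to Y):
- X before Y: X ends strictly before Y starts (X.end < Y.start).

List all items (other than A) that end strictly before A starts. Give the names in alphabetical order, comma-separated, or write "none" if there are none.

K, P, U

Target A = [09:10, 17:30].
D [07:45, 14:30] → overlaps → no.
E [20:45, 21:45] → after → no.
F [13:45, 17:45] → overlapped-by → no.
H [15:50, 22:40] → overlapped-by → no.
J [08:10, 14:10] → overlaps → no.
K [06:50, 09:05] → before → yes.
L [11:15, 13:15] → during → no.
P [06:15, 07:30] → before → yes.
Q [17:25, 21:25] → overlapped-by → no.
S [08:40, 10:10] → overlaps → no.
U [07:05, 07:40] → before → yes.
V [10:40, 17:05] → during → no.
Z [14:10, 14:35] → during → no.
Result: K, P, U.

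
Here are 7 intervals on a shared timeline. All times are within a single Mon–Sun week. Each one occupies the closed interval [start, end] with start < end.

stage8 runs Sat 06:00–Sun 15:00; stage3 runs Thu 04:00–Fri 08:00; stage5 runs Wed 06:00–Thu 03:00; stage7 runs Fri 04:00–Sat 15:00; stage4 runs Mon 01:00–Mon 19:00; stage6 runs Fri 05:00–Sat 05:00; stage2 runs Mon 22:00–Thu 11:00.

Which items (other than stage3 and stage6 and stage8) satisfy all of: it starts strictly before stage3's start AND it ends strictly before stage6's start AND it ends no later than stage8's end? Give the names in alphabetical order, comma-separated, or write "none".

Conditions: its start is strictly before stage3's start (X.start < Thu 04:00) AND its end is strictly before stage6's start (X.end < Fri 05:00) AND its end is no later than stage8's end (X.end <= Sun 15:00).
stage2: start Mon 22:00 < Thu 04:00? ✓; end Thu 11:00 < Fri 05:00? ✓; end Thu 11:00 <= Sun 15:00? ✓ → yes.
stage4: start Mon 01:00 < Thu 04:00? ✓; end Mon 19:00 < Fri 05:00? ✓; end Mon 19:00 <= Sun 15:00? ✓ → yes.
stage5: start Wed 06:00 < Thu 04:00? ✓; end Thu 03:00 < Fri 05:00? ✓; end Thu 03:00 <= Sun 15:00? ✓ → yes.
stage7: start Fri 04:00 < Thu 04:00? ✗; end Sat 15:00 < Fri 05:00? ✗; end Sat 15:00 <= Sun 15:00? ✓ → no.
Result: stage2, stage4, stage5.

stage2, stage4, stage5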